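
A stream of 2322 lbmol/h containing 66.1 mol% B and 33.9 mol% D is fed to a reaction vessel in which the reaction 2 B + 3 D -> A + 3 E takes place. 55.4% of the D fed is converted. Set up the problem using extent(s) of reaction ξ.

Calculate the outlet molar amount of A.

D reacted = 0.554 × 787.2 = 436.1 lbmol/h; ν_D = −3, so ξ = 436.1/3 = 145.4 lbmol/h.
Outlet amounts (n = n₀ + ν ξ):
  B: 1535 − 2(145.4) = 1244
  D: 787.2 − 3(145.4) = 351.1
  A: 0 + 1(145.4) = 145.4
  E: 0 + 3(145.4) = 436.1

145 lbmol/h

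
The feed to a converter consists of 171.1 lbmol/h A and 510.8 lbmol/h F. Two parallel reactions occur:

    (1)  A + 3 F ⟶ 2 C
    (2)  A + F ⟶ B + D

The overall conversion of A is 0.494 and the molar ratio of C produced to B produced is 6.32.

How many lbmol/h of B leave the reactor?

Conversion of A: A consumed = 0.494 × 171.1 = 84.52 lbmol/h = 1ξ₁ + 1ξ₂.
Selectivity: 2ξ₁ / (1ξ₂) = 6.32 → ξ₁ = 3.16 ξ₂.
Substitute: (1·3.16 + 1) ξ₂ = 84.52 → ξ₂ = 20.32 lbmol/h, ξ₁ = 64.21 lbmol/h.
Outlet amounts (n = n₀ + Σ ν·ξ):
  A: 171.1 − 1(64.21) − 1(20.32) = 86.58
  F: 510.8 − 3(64.21) − 1(20.32) = 297.9
  C: 0 + 2(64.21) = 128.4
  B: 0 + 1(20.32) = 20.32
  D: 0 + 1(20.32) = 20.32

20.3 lbmol/h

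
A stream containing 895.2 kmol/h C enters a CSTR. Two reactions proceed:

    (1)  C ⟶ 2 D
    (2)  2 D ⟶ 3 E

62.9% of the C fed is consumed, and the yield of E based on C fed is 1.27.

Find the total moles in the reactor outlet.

1840 kmol/h

Conversion of C: C consumed = 1ξ₁ = 0.629 × 895.2 → ξ₁ = 563.1 kmol/h.
Yield of E: 3ξ₂ / 895.2 = 1.27 → ξ₂ = 379 kmol/h.
Outlet amounts (n = n₀ + Σ ν·ξ):
  C: 895.2 − 1(563.1) = 332.1
  D: 0 + 2(563.1) − 2(379) = 368.2
  E: 0 + 3(379) = 1137
Total out = 332.1 + 368.2 + 1137 = 1837 kmol/h.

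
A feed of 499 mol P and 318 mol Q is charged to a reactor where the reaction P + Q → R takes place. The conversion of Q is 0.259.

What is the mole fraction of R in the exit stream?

0.112

Q reacted = 0.259 × 318 = 82.36 mol; ν_Q = −1, so ξ = 82.36/1 = 82.36 mol.
Outlet amounts (n = n₀ + ν ξ):
  P: 499 − 1(82.36) = 416.6
  Q: 318 − 1(82.36) = 235.6
  R: 0 + 1(82.36) = 82.36
Total out = 734.6 mol; y_R = 82.36 / 734.6 = 0.1121.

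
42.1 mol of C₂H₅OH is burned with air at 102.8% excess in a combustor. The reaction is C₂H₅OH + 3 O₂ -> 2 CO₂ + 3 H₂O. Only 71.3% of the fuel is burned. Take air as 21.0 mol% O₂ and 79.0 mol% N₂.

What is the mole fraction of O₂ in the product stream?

Stoichiometric O₂ = 3 × 42.1 = 126.3 mol; O₂ fed = 126.3 × 2.028 = 256.1 mol.
N₂ fed = 256.1 × 79/21 = 963.6 mol.
Fuel reacted = 0.713 × 42.1 → ξ = 30.02 mol.
Outlet (n = n₀ + ν ξ):
  C₂H₅OH: 42.1 − 1(30.02) = 12.08
  O₂: 256.1 − 3(30.02) = 166.1
  N₂: 963.6 (inert)
  CO₂: 0 + 2(30.02) = 60.03
  H₂O: 0 + 3(30.02) = 90.05
Total out = 1292 mol; y_O₂ = 166.1 / 1292 = 0.1286.

0.129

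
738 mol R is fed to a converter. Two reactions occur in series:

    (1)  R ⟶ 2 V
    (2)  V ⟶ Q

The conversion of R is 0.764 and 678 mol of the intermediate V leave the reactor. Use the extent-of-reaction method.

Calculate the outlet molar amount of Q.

Conversion of R: R consumed = 1ξ₁ = 0.764 × 738 → ξ₁ = 563.8 mol.
V balance: n_V = 0 + 2ξ₁ − 1ξ₂ = 678 → ξ₂ = (2·563.8 − 678)/1 = 449.7 mol.
Outlet amounts (n = n₀ + Σ ν·ξ):
  R: 738 − 1(563.8) = 174.2
  V: 0 + 2(563.8) − 1(449.7) = 678
  Q: 0 + 1(449.7) = 449.7

450 mol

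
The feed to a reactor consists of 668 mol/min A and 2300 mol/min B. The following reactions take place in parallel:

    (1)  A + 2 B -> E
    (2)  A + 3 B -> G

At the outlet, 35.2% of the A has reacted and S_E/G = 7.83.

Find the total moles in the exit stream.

2470 mol/min

Conversion of A: A consumed = 0.352 × 668 = 235.1 mol/min = 1ξ₁ + 1ξ₂.
Selectivity: 1ξ₁ / (1ξ₂) = 7.83 → ξ₁ = 7.83 ξ₂.
Substitute: (1·7.83 + 1) ξ₂ = 235.1 → ξ₂ = 26.63 mol/min, ξ₁ = 208.5 mol/min.
Outlet amounts (n = n₀ + Σ ν·ξ):
  A: 668 − 1(208.5) − 1(26.63) = 432.9
  B: 2300 − 2(208.5) − 3(26.63) = 1803
  E: 0 + 1(208.5) = 208.5
  G: 0 + 1(26.63) = 26.63
Total out = 432.9 + 1803 + 208.5 + 26.63 = 2471 mol/min.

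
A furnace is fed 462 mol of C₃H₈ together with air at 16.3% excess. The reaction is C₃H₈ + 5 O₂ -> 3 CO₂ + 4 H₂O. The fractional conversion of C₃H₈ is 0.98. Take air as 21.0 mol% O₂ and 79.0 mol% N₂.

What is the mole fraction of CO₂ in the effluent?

Stoichiometric O₂ = 5 × 462 = 2310 mol; O₂ fed = 2310 × 1.163 = 2687 mol.
N₂ fed = 2687 × 79/21 = 10110 mol.
Fuel reacted = 0.98 × 462 → ξ = 452.8 mol.
Outlet (n = n₀ + ν ξ):
  C₃H₈: 462 − 1(452.8) = 9.24
  O₂: 2687 − 5(452.8) = 422.7
  N₂: 10110 (inert)
  CO₂: 0 + 3(452.8) = 1358
  H₂O: 0 + 4(452.8) = 1811
Total out = 13710 mol; y_CO₂ = 1358 / 13710 = 0.09909.

0.0991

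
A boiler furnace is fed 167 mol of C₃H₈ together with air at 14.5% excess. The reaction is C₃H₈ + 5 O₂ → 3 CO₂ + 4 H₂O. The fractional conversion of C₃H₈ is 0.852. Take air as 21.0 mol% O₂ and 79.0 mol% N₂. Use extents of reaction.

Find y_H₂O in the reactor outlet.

Stoichiometric O₂ = 5 × 167 = 835 mol; O₂ fed = 835 × 1.145 = 956.1 mol.
N₂ fed = 956.1 × 79/21 = 3597 mol.
Fuel reacted = 0.852 × 167 → ξ = 142.3 mol.
Outlet (n = n₀ + ν ξ):
  C₃H₈: 167 − 1(142.3) = 24.72
  O₂: 956.1 − 5(142.3) = 244.7
  N₂: 3597 (inert)
  CO₂: 0 + 3(142.3) = 426.9
  H₂O: 0 + 4(142.3) = 569.1
Total out = 4862 mol; y_H₂O = 569.1 / 4862 = 0.1171.

0.117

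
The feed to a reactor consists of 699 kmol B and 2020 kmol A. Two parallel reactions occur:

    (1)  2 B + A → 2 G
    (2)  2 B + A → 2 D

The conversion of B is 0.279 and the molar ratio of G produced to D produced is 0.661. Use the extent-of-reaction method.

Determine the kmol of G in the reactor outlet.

Conversion of B: B consumed = 0.279 × 699 = 195 kmol = 2ξ₁ + 2ξ₂.
Selectivity: 2ξ₁ / (2ξ₂) = 0.661 → ξ₁ = 0.661 ξ₂.
Substitute: (2·0.661 + 2) ξ₂ = 195 → ξ₂ = 58.71 kmol, ξ₁ = 38.8 kmol.
Outlet amounts (n = n₀ + Σ ν·ξ):
  B: 699 − 2(38.8) − 2(58.71) = 504
  A: 2020 − 1(38.8) − 1(58.71) = 1922
  G: 0 + 2(38.8) = 77.61
  D: 0 + 2(58.71) = 117.4

77.6 kmol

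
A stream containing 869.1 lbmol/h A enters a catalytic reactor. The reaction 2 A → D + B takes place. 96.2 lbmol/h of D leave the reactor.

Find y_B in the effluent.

0.111

For D: n = n₀ + 1ξ → 96.2 = 0 + 1ξ, giving ξ = 96.2 lbmol/h.
Outlet amounts (n = n₀ + ν ξ):
  A: 869.1 − 2(96.2) = 676.7
  D: 0 + 1(96.2) = 96.2
  B: 0 + 1(96.2) = 96.2
Total out = 869.1 lbmol/h; y_B = 96.2 / 869.1 = 0.1107.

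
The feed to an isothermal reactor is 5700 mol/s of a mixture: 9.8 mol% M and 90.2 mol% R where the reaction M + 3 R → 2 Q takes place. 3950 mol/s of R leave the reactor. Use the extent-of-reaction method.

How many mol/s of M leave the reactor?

161 mol/s

For R: n = n₀ − 3ξ → 3950 = 5141 − 3ξ, giving ξ = 397.1 mol/s.
Outlet amounts (n = n₀ + ν ξ):
  M: 558.6 − 1(397.1) = 161.5
  R: 5141 − 3(397.1) = 3950
  Q: 0 + 2(397.1) = 794.3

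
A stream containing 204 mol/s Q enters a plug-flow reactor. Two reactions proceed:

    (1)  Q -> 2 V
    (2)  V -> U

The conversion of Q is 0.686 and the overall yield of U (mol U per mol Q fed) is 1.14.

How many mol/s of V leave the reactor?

47.3 mol/s

Conversion of Q: Q consumed = 1ξ₁ = 0.686 × 204 → ξ₁ = 139.9 mol/s.
Yield of U: 1ξ₂ / 204 = 1.14 → ξ₂ = 232.6 mol/s.
Outlet amounts (n = n₀ + Σ ν·ξ):
  Q: 204 − 1(139.9) = 64.06
  V: 0 + 2(139.9) − 1(232.6) = 47.33
  U: 0 + 1(232.6) = 232.6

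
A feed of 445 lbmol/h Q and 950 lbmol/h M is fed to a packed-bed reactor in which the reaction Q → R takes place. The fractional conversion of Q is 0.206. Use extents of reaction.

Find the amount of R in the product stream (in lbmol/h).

91.7 lbmol/h

Q reacted = 0.206 × 445 = 91.67 lbmol/h; ν_Q = −1, so ξ = 91.67/1 = 91.67 lbmol/h.
Outlet amounts (n = n₀ + ν ξ):
  Q: 445 − 1(91.67) = 353.3
  R: 0 + 1(91.67) = 91.67
  M: 950 (inert)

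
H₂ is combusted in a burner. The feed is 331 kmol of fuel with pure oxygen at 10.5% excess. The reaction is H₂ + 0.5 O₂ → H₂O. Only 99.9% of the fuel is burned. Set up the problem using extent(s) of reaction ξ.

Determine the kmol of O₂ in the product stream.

17.5 kmol

Stoichiometric O₂ = 0.5 × 331 = 165.5 kmol; O₂ fed = 165.5 × 1.105 = 182.9 kmol.
Fuel reacted = 0.999 × 331 → ξ = 330.7 kmol.
Outlet (n = n₀ + ν ξ):
  H₂: 331 − 1(330.7) = 0.331
  O₂: 182.9 − 0.5(330.7) = 17.54
  H₂O: 0 + 1(330.7) = 330.7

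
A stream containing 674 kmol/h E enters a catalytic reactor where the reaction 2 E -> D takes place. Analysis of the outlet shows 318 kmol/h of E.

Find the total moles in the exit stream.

496 kmol/h

For E: n = n₀ − 2ξ → 318 = 674 − 2ξ, giving ξ = 178 kmol/h.
Outlet amounts (n = n₀ + ν ξ):
  E: 674 − 2(178) = 318
  D: 0 + 1(178) = 178
Total out = 318 + 178 = 496 kmol/h.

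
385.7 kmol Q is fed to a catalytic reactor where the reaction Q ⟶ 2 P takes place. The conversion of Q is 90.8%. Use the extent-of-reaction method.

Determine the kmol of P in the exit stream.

700 kmol

Q reacted = 0.908 × 385.7 = 350.2 kmol; ν_Q = −1, so ξ = 350.2/1 = 350.2 kmol.
Outlet amounts (n = n₀ + ν ξ):
  Q: 385.7 − 1(350.2) = 35.48
  P: 0 + 2(350.2) = 700.4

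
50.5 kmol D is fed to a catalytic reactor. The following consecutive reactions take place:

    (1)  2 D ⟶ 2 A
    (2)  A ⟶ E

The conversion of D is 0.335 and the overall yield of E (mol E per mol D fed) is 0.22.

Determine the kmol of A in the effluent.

Conversion of D: D consumed = 2ξ₁ = 0.335 × 50.5 → ξ₁ = 8.459 kmol.
Yield of E: 1ξ₂ / 50.5 = 0.22 → ξ₂ = 11.11 kmol.
Outlet amounts (n = n₀ + Σ ν·ξ):
  D: 50.5 − 2(8.459) = 33.58
  A: 0 + 2(8.459) − 1(11.11) = 5.808
  E: 0 + 1(11.11) = 11.11

5.81 kmol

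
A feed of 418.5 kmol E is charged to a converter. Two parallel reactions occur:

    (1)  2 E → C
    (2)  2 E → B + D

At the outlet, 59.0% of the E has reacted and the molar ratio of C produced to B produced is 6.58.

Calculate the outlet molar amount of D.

Conversion of E: E consumed = 0.59 × 418.5 = 246.9 kmol = 2ξ₁ + 2ξ₂.
Selectivity: 1ξ₁ / (1ξ₂) = 6.58 → ξ₁ = 6.58 ξ₂.
Substitute: (2·6.58 + 2) ξ₂ = 246.9 → ξ₂ = 16.29 kmol, ξ₁ = 107.2 kmol.
Outlet amounts (n = n₀ + Σ ν·ξ):
  E: 418.5 − 2(107.2) − 2(16.29) = 171.6
  C: 0 + 1(107.2) = 107.2
  B: 0 + 1(16.29) = 16.29
  D: 0 + 1(16.29) = 16.29

16.3 kmol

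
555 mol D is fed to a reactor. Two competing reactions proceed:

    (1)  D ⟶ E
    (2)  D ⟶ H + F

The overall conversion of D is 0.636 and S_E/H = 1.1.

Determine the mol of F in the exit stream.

Conversion of D: D consumed = 0.636 × 555 = 353 mol = 1ξ₁ + 1ξ₂.
Selectivity: 1ξ₁ / (1ξ₂) = 1.1 → ξ₁ = 1.1 ξ₂.
Substitute: (1·1.1 + 1) ξ₂ = 353 → ξ₂ = 168.1 mol, ξ₁ = 184.9 mol.
Outlet amounts (n = n₀ + Σ ν·ξ):
  D: 555 − 1(184.9) − 1(168.1) = 202
  E: 0 + 1(184.9) = 184.9
  H: 0 + 1(168.1) = 168.1
  F: 0 + 1(168.1) = 168.1

168 mol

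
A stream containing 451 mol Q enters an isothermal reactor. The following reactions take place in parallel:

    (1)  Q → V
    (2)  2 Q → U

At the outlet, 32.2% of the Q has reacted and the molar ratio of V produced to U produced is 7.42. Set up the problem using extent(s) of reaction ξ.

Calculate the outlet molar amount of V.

114 mol

Conversion of Q: Q consumed = 0.322 × 451 = 145.2 mol = 1ξ₁ + 2ξ₂.
Selectivity: 1ξ₁ / (1ξ₂) = 7.42 → ξ₁ = 7.42 ξ₂.
Substitute: (1·7.42 + 2) ξ₂ = 145.2 → ξ₂ = 15.42 mol, ξ₁ = 114.4 mol.
Outlet amounts (n = n₀ + Σ ν·ξ):
  Q: 451 − 1(114.4) − 2(15.42) = 305.8
  V: 0 + 1(114.4) = 114.4
  U: 0 + 1(15.42) = 15.42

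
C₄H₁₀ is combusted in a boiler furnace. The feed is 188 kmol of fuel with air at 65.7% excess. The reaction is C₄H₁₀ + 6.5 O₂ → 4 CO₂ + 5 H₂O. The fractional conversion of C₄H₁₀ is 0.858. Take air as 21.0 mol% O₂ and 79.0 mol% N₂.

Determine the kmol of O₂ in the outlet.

Stoichiometric O₂ = 6.5 × 188 = 1222 kmol; O₂ fed = 1222 × 1.657 = 2025 kmol.
N₂ fed = 2025 × 79/21 = 7617 kmol.
Fuel reacted = 0.858 × 188 → ξ = 161.3 kmol.
Outlet (n = n₀ + ν ξ):
  C₄H₁₀: 188 − 1(161.3) = 26.7
  O₂: 2025 − 6.5(161.3) = 976.4
  N₂: 7617 (inert)
  CO₂: 0 + 4(161.3) = 645.2
  H₂O: 0 + 5(161.3) = 806.5

976 kmol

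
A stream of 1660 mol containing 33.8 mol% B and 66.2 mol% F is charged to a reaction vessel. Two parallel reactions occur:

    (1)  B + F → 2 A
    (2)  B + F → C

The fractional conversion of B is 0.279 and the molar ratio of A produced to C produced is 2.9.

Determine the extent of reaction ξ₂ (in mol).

ξ₂ = 63.9 mol

Conversion of B: B consumed = 0.279 × 561.1 = 156.5 mol = 1ξ₁ + 1ξ₂.
Selectivity: 2ξ₁ / (1ξ₂) = 2.9 → ξ₁ = 1.45 ξ₂.
Substitute: (1·1.45 + 1) ξ₂ = 156.5 → ξ₂ = 63.89 mol, ξ₁ = 92.65 mol.
Outlet amounts (n = n₀ + Σ ν·ξ):
  B: 561.1 − 1(92.65) − 1(63.89) = 404.5
  F: 1099 − 1(92.65) − 1(63.89) = 942.4
  A: 0 + 2(92.65) = 185.3
  C: 0 + 1(63.89) = 63.89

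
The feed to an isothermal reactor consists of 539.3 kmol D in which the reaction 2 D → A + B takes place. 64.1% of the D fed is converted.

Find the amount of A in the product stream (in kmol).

D reacted = 0.641 × 539.3 = 345.7 kmol; ν_D = −2, so ξ = 345.7/2 = 172.8 kmol.
Outlet amounts (n = n₀ + ν ξ):
  D: 539.3 − 2(172.8) = 193.6
  A: 0 + 1(172.8) = 172.8
  B: 0 + 1(172.8) = 172.8

173 kmol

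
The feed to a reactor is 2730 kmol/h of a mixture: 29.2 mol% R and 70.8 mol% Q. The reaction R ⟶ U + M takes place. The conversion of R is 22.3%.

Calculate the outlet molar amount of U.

R reacted = 0.223 × 797.2 = 177.8 kmol/h; ν_R = −1, so ξ = 177.8/1 = 177.8 kmol/h.
Outlet amounts (n = n₀ + ν ξ):
  R: 797.2 − 1(177.8) = 619.4
  U: 0 + 1(177.8) = 177.8
  M: 0 + 1(177.8) = 177.8
  Q: 1933 (inert)

178 kmol/h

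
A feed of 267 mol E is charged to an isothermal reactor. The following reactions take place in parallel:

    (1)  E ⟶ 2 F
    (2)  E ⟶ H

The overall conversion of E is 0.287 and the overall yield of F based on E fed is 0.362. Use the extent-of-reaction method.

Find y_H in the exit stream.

Yield of F: 2ξ₁ / 267 = 0.362 → ξ₁ = 48.33 mol.
Conversion of E: 1ξ₁ + 1ξ₂ = 0.287 × 267 = 76.63 → ξ₂ = 28.3 mol.
Outlet amounts (n = n₀ + Σ ν·ξ):
  E: 267 − 1(48.33) − 1(28.3) = 190.4
  F: 0 + 2(48.33) = 96.65
  H: 0 + 1(28.3) = 28.3
Total out = 315.3 mol; y_H = 28.3 / 315.3 = 0.08975.

0.0898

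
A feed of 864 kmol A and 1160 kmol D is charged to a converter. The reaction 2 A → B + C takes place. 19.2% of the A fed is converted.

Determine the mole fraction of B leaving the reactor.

A reacted = 0.192 × 864 = 165.9 kmol; ν_A = −2, so ξ = 165.9/2 = 82.94 kmol.
Outlet amounts (n = n₀ + ν ξ):
  A: 864 − 2(82.94) = 698.1
  B: 0 + 1(82.94) = 82.94
  C: 0 + 1(82.94) = 82.94
  D: 1160 (inert)
Total out = 2024 kmol; y_B = 82.94 / 2024 = 0.04098.

0.041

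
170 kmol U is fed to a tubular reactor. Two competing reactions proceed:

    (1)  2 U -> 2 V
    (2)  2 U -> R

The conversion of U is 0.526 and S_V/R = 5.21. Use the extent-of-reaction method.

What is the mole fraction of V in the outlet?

0.41

Conversion of U: U consumed = 0.526 × 170 = 89.42 kmol = 2ξ₁ + 2ξ₂.
Selectivity: 2ξ₁ / (1ξ₂) = 5.21 → ξ₁ = 2.605 ξ₂.
Substitute: (2·2.605 + 2) ξ₂ = 89.42 → ξ₂ = 12.4 kmol, ξ₁ = 32.31 kmol.
Outlet amounts (n = n₀ + Σ ν·ξ):
  U: 170 − 2(32.31) − 2(12.4) = 80.58
  V: 0 + 2(32.31) = 64.62
  R: 0 + 1(12.4) = 12.4
Total out = 157.6 kmol; y_V = 64.62 / 157.6 = 0.41.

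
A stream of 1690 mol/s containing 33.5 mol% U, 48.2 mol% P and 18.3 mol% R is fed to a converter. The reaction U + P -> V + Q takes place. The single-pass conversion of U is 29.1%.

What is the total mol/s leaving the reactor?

1690 mol/s

U reacted = 0.291 × 566.1 = 164.7 mol/s; ν_U = −1, so ξ = 164.7/1 = 164.7 mol/s.
Outlet amounts (n = n₀ + ν ξ):
  U: 566.1 − 1(164.7) = 401.4
  P: 814.6 − 1(164.7) = 649.8
  V: 0 + 1(164.7) = 164.7
  Q: 0 + 1(164.7) = 164.7
  R: 309.3 (inert)
Total out = 401.4 + 649.8 + 164.7 + 164.7 + 309.3 = 1690 mol/s.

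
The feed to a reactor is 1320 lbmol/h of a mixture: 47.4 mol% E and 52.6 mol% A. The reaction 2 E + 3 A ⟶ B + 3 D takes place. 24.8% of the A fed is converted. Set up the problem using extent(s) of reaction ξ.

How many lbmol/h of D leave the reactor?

172 lbmol/h

A reacted = 0.248 × 694.3 = 172.2 lbmol/h; ν_A = −3, so ξ = 172.2/3 = 57.4 lbmol/h.
Outlet amounts (n = n₀ + ν ξ):
  E: 625.7 − 2(57.4) = 510.9
  A: 694.3 − 3(57.4) = 522.1
  B: 0 + 1(57.4) = 57.4
  D: 0 + 3(57.4) = 172.2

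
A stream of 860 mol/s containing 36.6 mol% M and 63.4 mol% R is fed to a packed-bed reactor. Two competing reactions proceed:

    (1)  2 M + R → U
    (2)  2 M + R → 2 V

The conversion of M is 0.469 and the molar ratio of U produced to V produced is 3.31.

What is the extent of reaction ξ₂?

ξ₂ = 9.69 mol/s

Conversion of M: M consumed = 0.469 × 314.8 = 147.6 mol/s = 2ξ₁ + 2ξ₂.
Selectivity: 1ξ₁ / (2ξ₂) = 3.31 → ξ₁ = 6.62 ξ₂.
Substitute: (2·6.62 + 2) ξ₂ = 147.6 → ξ₂ = 9.687 mol/s, ξ₁ = 64.12 mol/s.
Outlet amounts (n = n₀ + Σ ν·ξ):
  M: 314.8 − 2(64.12) − 2(9.687) = 167.1
  R: 545.2 − 1(64.12) − 1(9.687) = 471.4
  U: 0 + 1(64.12) = 64.12
  V: 0 + 2(9.687) = 19.37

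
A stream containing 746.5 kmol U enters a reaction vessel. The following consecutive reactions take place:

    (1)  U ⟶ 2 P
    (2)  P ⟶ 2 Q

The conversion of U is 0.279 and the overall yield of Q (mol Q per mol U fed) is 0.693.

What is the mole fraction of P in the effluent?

Conversion of U: U consumed = 1ξ₁ = 0.279 × 746.5 → ξ₁ = 208.3 kmol.
Yield of Q: 2ξ₂ / 746.5 = 0.693 → ξ₂ = 258.7 kmol.
Outlet amounts (n = n₀ + Σ ν·ξ):
  U: 746.5 − 1(208.3) = 538.2
  P: 0 + 2(208.3) − 1(258.7) = 157.9
  Q: 0 + 2(258.7) = 517.3
Total out = 1213 kmol; y_P = 157.9 / 1213 = 0.1301.

0.13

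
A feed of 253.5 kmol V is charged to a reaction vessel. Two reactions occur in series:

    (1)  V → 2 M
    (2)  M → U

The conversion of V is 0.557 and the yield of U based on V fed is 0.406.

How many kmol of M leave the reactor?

179 kmol

Conversion of V: V consumed = 1ξ₁ = 0.557 × 253.5 → ξ₁ = 141.2 kmol.
Yield of U: 1ξ₂ / 253.5 = 0.406 → ξ₂ = 102.9 kmol.
Outlet amounts (n = n₀ + Σ ν·ξ):
  V: 253.5 − 1(141.2) = 112.3
  M: 0 + 2(141.2) − 1(102.9) = 179.5
  U: 0 + 1(102.9) = 102.9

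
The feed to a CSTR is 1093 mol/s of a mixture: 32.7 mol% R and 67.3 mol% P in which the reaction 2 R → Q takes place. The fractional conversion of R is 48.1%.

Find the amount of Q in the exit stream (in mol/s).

86 mol/s

R reacted = 0.481 × 357.4 = 171.9 mol/s; ν_R = −2, so ξ = 171.9/2 = 85.96 mol/s.
Outlet amounts (n = n₀ + ν ξ):
  R: 357.4 − 2(85.96) = 185.5
  Q: 0 + 1(85.96) = 85.96
  P: 735.6 (inert)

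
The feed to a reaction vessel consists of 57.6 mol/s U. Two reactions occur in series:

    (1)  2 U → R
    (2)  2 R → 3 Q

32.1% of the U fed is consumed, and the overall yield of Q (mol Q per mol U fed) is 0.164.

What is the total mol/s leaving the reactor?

51.5 mol/s

Conversion of U: U consumed = 2ξ₁ = 0.321 × 57.6 → ξ₁ = 9.245 mol/s.
Yield of Q: 3ξ₂ / 57.6 = 0.164 → ξ₂ = 3.149 mol/s.
Outlet amounts (n = n₀ + Σ ν·ξ):
  U: 57.6 − 2(9.245) = 39.11
  R: 0 + 1(9.245) − 2(3.149) = 2.947
  Q: 0 + 3(3.149) = 9.446
Total out = 39.11 + 2.947 + 9.446 = 51.5 mol/s.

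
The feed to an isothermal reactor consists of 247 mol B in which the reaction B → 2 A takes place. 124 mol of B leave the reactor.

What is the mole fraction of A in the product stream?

For B: n = n₀ − 1ξ → 124 = 247 − 1ξ, giving ξ = 123 mol.
Outlet amounts (n = n₀ + ν ξ):
  B: 247 − 1(123) = 124
  A: 0 + 2(123) = 246
Total out = 370 mol; y_A = 246 / 370 = 0.6649.

0.665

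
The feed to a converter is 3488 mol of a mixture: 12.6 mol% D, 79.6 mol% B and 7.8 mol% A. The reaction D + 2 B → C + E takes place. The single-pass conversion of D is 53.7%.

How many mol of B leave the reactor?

D reacted = 0.537 × 439.5 = 236 mol; ν_D = −1, so ξ = 236/1 = 236 mol.
Outlet amounts (n = n₀ + ν ξ):
  D: 439.5 − 1(236) = 203.5
  B: 2776 − 2(236) = 2304
  C: 0 + 1(236) = 236
  E: 0 + 1(236) = 236
  A: 272.1 (inert)

2300 mol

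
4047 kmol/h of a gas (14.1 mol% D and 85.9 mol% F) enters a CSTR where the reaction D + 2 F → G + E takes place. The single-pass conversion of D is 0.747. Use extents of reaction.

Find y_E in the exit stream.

D reacted = 0.747 × 570.6 = 426.3 kmol/h; ν_D = −1, so ξ = 426.3/1 = 426.3 kmol/h.
Outlet amounts (n = n₀ + ν ξ):
  D: 570.6 − 1(426.3) = 144.4
  F: 3476 − 2(426.3) = 2624
  G: 0 + 1(426.3) = 426.3
  E: 0 + 1(426.3) = 426.3
Total out = 3621 kmol/h; y_E = 426.3 / 3621 = 0.1177.

0.118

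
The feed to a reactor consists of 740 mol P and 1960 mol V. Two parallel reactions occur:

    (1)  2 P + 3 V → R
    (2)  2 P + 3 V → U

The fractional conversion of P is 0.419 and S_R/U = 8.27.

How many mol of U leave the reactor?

16.7 mol

Conversion of P: P consumed = 0.419 × 740 = 310.1 mol = 2ξ₁ + 2ξ₂.
Selectivity: 1ξ₁ / (1ξ₂) = 8.27 → ξ₁ = 8.27 ξ₂.
Substitute: (2·8.27 + 2) ξ₂ = 310.1 → ξ₂ = 16.72 mol, ξ₁ = 138.3 mol.
Outlet amounts (n = n₀ + Σ ν·ξ):
  P: 740 − 2(138.3) − 2(16.72) = 429.9
  V: 1960 − 3(138.3) − 3(16.72) = 1495
  R: 0 + 1(138.3) = 138.3
  U: 0 + 1(16.72) = 16.72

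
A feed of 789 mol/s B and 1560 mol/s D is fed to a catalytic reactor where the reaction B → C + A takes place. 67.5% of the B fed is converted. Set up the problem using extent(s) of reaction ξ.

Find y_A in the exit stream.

B reacted = 0.675 × 789 = 532.6 mol/s; ν_B = −1, so ξ = 532.6/1 = 532.6 mol/s.
Outlet amounts (n = n₀ + ν ξ):
  B: 789 − 1(532.6) = 256.4
  C: 0 + 1(532.6) = 532.6
  A: 0 + 1(532.6) = 532.6
  D: 1560 (inert)
Total out = 2882 mol/s; y_A = 532.6 / 2882 = 0.1848.

0.185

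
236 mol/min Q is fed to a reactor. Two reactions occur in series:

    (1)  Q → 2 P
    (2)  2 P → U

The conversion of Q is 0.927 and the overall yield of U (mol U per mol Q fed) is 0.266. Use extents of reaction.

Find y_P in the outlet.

0.796

Conversion of Q: Q consumed = 1ξ₁ = 0.927 × 236 → ξ₁ = 218.8 mol/min.
Yield of U: 1ξ₂ / 236 = 0.266 → ξ₂ = 62.78 mol/min.
Outlet amounts (n = n₀ + Σ ν·ξ):
  Q: 236 − 1(218.8) = 17.23
  P: 0 + 2(218.8) − 2(62.78) = 312
  U: 0 + 1(62.78) = 62.78
Total out = 392 mol/min; y_P = 312 / 392 = 0.7959.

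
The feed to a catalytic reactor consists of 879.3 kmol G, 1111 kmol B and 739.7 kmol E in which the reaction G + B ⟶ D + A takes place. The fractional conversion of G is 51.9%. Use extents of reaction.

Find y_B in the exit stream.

G reacted = 0.519 × 879.3 = 456.4 kmol; ν_G = −1, so ξ = 456.4/1 = 456.4 kmol.
Outlet amounts (n = n₀ + ν ξ):
  G: 879.3 − 1(456.4) = 422.9
  B: 1111 − 1(456.4) = 654.6
  D: 0 + 1(456.4) = 456.4
  A: 0 + 1(456.4) = 456.4
  E: 739.7 (inert)
Total out = 2730 kmol; y_B = 654.6 / 2730 = 0.2398.

0.24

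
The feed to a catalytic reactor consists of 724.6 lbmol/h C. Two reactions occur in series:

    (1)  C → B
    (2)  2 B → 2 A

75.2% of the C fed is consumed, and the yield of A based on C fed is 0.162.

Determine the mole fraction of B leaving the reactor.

Conversion of C: C consumed = 1ξ₁ = 0.752 × 724.6 → ξ₁ = 544.9 lbmol/h.
Yield of A: 2ξ₂ / 724.6 = 0.162 → ξ₂ = 58.69 lbmol/h.
Outlet amounts (n = n₀ + Σ ν·ξ):
  C: 724.6 − 1(544.9) = 179.7
  B: 0 + 1(544.9) − 2(58.69) = 427.5
  A: 0 + 2(58.69) = 117.4
Total out = 724.6 lbmol/h; y_B = 427.5 / 724.6 = 0.59.

0.59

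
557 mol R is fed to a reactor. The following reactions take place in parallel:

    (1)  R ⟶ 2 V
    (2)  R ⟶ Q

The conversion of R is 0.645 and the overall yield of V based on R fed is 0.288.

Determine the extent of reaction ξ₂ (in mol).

Yield of V: 2ξ₁ / 557 = 0.288 → ξ₁ = 80.21 mol.
Conversion of R: 1ξ₁ + 1ξ₂ = 0.645 × 557 = 359.3 → ξ₂ = 279.1 mol.
Outlet amounts (n = n₀ + Σ ν·ξ):
  R: 557 − 1(80.21) − 1(279.1) = 197.7
  V: 0 + 2(80.21) = 160.4
  Q: 0 + 1(279.1) = 279.1

ξ₂ = 279 mol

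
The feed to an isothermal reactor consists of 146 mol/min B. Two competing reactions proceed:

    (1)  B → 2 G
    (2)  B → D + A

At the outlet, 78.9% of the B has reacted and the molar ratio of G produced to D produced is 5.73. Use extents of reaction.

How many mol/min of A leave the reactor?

29.8 mol/min

Conversion of B: B consumed = 0.789 × 146 = 115.2 mol/min = 1ξ₁ + 1ξ₂.
Selectivity: 2ξ₁ / (1ξ₂) = 5.73 → ξ₁ = 2.865 ξ₂.
Substitute: (1·2.865 + 1) ξ₂ = 115.2 → ξ₂ = 29.8 mol/min, ξ₁ = 85.39 mol/min.
Outlet amounts (n = n₀ + Σ ν·ξ):
  B: 146 − 1(85.39) − 1(29.8) = 30.81
  G: 0 + 2(85.39) = 170.8
  D: 0 + 1(29.8) = 29.8
  A: 0 + 1(29.8) = 29.8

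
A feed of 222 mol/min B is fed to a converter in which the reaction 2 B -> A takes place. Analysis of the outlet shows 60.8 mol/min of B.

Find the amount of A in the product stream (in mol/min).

80.6 mol/min

For B: n = n₀ − 2ξ → 60.8 = 222 − 2ξ, giving ξ = 80.6 mol/min.
Outlet amounts (n = n₀ + ν ξ):
  B: 222 − 2(80.6) = 60.8
  A: 0 + 1(80.6) = 80.6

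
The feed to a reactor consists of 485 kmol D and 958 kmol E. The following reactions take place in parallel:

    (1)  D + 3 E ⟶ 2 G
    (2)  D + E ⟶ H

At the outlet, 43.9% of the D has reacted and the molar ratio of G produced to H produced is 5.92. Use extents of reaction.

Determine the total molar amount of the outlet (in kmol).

1070 kmol

Conversion of D: D consumed = 0.439 × 485 = 212.9 kmol = 1ξ₁ + 1ξ₂.
Selectivity: 2ξ₁ / (1ξ₂) = 5.92 → ξ₁ = 2.96 ξ₂.
Substitute: (1·2.96 + 1) ξ₂ = 212.9 → ξ₂ = 53.77 kmol, ξ₁ = 159.1 kmol.
Outlet amounts (n = n₀ + Σ ν·ξ):
  D: 485 − 1(159.1) − 1(53.77) = 272.1
  E: 958 − 3(159.1) − 1(53.77) = 426.8
  G: 0 + 2(159.1) = 318.3
  H: 0 + 1(53.77) = 53.77
Total out = 272.1 + 426.8 + 318.3 + 53.77 = 1071 kmol.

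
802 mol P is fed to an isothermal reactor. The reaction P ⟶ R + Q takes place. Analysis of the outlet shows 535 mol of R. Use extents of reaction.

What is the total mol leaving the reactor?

For R: n = n₀ + 1ξ → 535 = 0 + 1ξ, giving ξ = 535 mol.
Outlet amounts (n = n₀ + ν ξ):
  P: 802 − 1(535) = 267
  R: 0 + 1(535) = 535
  Q: 0 + 1(535) = 535
Total out = 267 + 535 + 535 = 1337 mol.

1340 mol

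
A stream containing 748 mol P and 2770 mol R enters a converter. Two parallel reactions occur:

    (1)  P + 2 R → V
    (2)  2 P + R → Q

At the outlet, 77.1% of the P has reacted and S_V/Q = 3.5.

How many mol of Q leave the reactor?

Conversion of P: P consumed = 0.771 × 748 = 576.7 mol = 1ξ₁ + 2ξ₂.
Selectivity: 1ξ₁ / (1ξ₂) = 3.5 → ξ₁ = 3.5 ξ₂.
Substitute: (1·3.5 + 2) ξ₂ = 576.7 → ξ₂ = 104.9 mol, ξ₁ = 367 mol.
Outlet amounts (n = n₀ + Σ ν·ξ):
  P: 748 − 1(367) − 2(104.9) = 171.3
  R: 2770 − 2(367) − 1(104.9) = 1931
  V: 0 + 1(367) = 367
  Q: 0 + 1(104.9) = 104.9

105 mol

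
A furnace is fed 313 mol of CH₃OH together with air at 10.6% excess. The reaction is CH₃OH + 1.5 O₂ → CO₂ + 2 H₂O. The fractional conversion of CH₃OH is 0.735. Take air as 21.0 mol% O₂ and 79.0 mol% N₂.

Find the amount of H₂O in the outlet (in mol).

460 mol

Stoichiometric O₂ = 1.5 × 313 = 469.5 mol; O₂ fed = 469.5 × 1.106 = 519.3 mol.
N₂ fed = 519.3 × 79/21 = 1953 mol.
Fuel reacted = 0.735 × 313 → ξ = 230.1 mol.
Outlet (n = n₀ + ν ξ):
  CH₃OH: 313 − 1(230.1) = 82.94
  O₂: 519.3 − 1.5(230.1) = 174.2
  N₂: 1953 (inert)
  CO₂: 0 + 1(230.1) = 230.1
  H₂O: 0 + 2(230.1) = 460.1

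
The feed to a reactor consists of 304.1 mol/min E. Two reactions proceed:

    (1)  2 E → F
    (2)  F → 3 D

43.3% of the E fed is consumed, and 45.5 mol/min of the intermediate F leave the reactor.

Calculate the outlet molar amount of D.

Conversion of E: E consumed = 2ξ₁ = 0.433 × 304.1 → ξ₁ = 65.84 mol/min.
F balance: n_F = 0 + 1ξ₁ − 1ξ₂ = 45.5 → ξ₂ = (1·65.84 − 45.5)/1 = 20.34 mol/min.
Outlet amounts (n = n₀ + Σ ν·ξ):
  E: 304.1 − 2(65.84) = 172.4
  F: 0 + 1(65.84) − 1(20.34) = 45.5
  D: 0 + 3(20.34) = 61.01

61 mol/min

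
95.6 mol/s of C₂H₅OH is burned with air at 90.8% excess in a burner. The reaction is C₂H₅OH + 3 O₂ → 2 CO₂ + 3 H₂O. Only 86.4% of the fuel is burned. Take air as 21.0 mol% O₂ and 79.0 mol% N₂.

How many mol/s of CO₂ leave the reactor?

Stoichiometric O₂ = 3 × 95.6 = 286.8 mol/s; O₂ fed = 286.8 × 1.908 = 547.2 mol/s.
N₂ fed = 547.2 × 79/21 = 2059 mol/s.
Fuel reacted = 0.864 × 95.6 → ξ = 82.6 mol/s.
Outlet (n = n₀ + ν ξ):
  C₂H₅OH: 95.6 − 1(82.6) = 13
  O₂: 547.2 − 3(82.6) = 299.4
  N₂: 2059 (inert)
  CO₂: 0 + 2(82.6) = 165.2
  H₂O: 0 + 3(82.6) = 247.8

165 mol/s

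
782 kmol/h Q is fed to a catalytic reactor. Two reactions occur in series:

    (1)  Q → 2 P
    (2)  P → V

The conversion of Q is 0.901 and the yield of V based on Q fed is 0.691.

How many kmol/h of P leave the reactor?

Conversion of Q: Q consumed = 1ξ₁ = 0.901 × 782 → ξ₁ = 704.6 kmol/h.
Yield of V: 1ξ₂ / 782 = 0.691 → ξ₂ = 540.4 kmol/h.
Outlet amounts (n = n₀ + Σ ν·ξ):
  Q: 782 − 1(704.6) = 77.42
  P: 0 + 2(704.6) − 1(540.4) = 868.8
  V: 0 + 1(540.4) = 540.4

869 kmol/h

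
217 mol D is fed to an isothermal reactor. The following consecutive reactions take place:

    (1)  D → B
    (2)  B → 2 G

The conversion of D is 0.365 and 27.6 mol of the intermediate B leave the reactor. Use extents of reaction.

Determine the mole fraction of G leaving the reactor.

Conversion of D: D consumed = 1ξ₁ = 0.365 × 217 → ξ₁ = 79.2 mol.
B balance: n_B = 0 + 1ξ₁ − 1ξ₂ = 27.6 → ξ₂ = (1·79.2 − 27.6)/1 = 51.6 mol.
Outlet amounts (n = n₀ + Σ ν·ξ):
  D: 217 − 1(79.2) = 137.8
  B: 0 + 1(79.2) − 1(51.6) = 27.6
  G: 0 + 2(51.6) = 103.2
Total out = 268.6 mol; y_G = 103.2 / 268.6 = 0.3842.

0.384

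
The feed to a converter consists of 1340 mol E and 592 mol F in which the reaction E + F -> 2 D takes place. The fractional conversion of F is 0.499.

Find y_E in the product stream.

F reacted = 0.499 × 592 = 295.4 mol; ν_F = −1, so ξ = 295.4/1 = 295.4 mol.
Outlet amounts (n = n₀ + ν ξ):
  E: 1340 − 1(295.4) = 1045
  F: 592 − 1(295.4) = 296.6
  D: 0 + 2(295.4) = 590.8
Total out = 1932 mol; y_E = 1045 / 1932 = 0.5407.

0.541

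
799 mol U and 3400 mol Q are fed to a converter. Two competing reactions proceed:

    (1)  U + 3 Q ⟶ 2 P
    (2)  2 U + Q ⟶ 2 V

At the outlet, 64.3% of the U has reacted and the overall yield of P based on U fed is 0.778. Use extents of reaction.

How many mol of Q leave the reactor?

Yield of P: 2ξ₁ / 799 = 0.778 → ξ₁ = 310.8 mol.
Conversion of U: 1ξ₁ + 2ξ₂ = 0.643 × 799 = 513.8 → ξ₂ = 101.5 mol.
Outlet amounts (n = n₀ + Σ ν·ξ):
  U: 799 − 1(310.8) − 2(101.5) = 285.2
  Q: 3400 − 3(310.8) − 1(101.5) = 2366
  P: 0 + 2(310.8) = 621.6
  V: 0 + 2(101.5) = 202.9

2370 mol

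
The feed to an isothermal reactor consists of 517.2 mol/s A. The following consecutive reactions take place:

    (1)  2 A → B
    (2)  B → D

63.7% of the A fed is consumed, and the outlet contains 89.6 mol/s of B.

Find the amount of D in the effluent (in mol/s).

75.1 mol/s

Conversion of A: A consumed = 2ξ₁ = 0.637 × 517.2 → ξ₁ = 164.7 mol/s.
B balance: n_B = 0 + 1ξ₁ − 1ξ₂ = 89.6 → ξ₂ = (1·164.7 − 89.6)/1 = 75.13 mol/s.
Outlet amounts (n = n₀ + Σ ν·ξ):
  A: 517.2 − 2(164.7) = 187.7
  B: 0 + 1(164.7) − 1(75.13) = 89.6
  D: 0 + 1(75.13) = 75.13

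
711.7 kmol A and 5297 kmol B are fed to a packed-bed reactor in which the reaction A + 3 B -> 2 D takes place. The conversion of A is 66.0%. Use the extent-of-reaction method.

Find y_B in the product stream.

A reacted = 0.66 × 711.7 = 469.7 kmol; ν_A = −1, so ξ = 469.7/1 = 469.7 kmol.
Outlet amounts (n = n₀ + ν ξ):
  A: 711.7 − 1(469.7) = 242
  B: 5297 − 3(469.7) = 3888
  D: 0 + 2(469.7) = 939.4
Total out = 5069 kmol; y_B = 3888 / 5069 = 0.7669.

0.767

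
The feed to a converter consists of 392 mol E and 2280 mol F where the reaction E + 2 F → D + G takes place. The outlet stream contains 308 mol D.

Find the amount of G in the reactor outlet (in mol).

For D: n = n₀ + 1ξ → 308 = 0 + 1ξ, giving ξ = 308 mol.
Outlet amounts (n = n₀ + ν ξ):
  E: 392 − 1(308) = 84
  F: 2280 − 2(308) = 1664
  D: 0 + 1(308) = 308
  G: 0 + 1(308) = 308

308 mol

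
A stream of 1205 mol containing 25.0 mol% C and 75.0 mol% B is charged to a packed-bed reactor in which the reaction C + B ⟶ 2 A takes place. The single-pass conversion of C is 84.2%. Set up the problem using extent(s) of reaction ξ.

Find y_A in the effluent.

C reacted = 0.842 × 301.2 = 253.7 mol; ν_C = −1, so ξ = 253.7/1 = 253.7 mol.
Outlet amounts (n = n₀ + ν ξ):
  C: 301.2 − 1(253.7) = 47.6
  B: 903.8 − 1(253.7) = 650.1
  A: 0 + 2(253.7) = 507.3
Total out = 1205 mol; y_A = 507.3 / 1205 = 0.421.

0.421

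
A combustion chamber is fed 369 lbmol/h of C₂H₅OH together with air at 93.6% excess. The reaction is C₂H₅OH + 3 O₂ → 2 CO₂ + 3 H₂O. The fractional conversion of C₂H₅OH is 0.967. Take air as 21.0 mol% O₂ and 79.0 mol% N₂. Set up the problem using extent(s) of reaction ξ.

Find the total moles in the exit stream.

Stoichiometric O₂ = 3 × 369 = 1107 lbmol/h; O₂ fed = 1107 × 1.936 = 2143 lbmol/h.
N₂ fed = 2143 × 79/21 = 8062 lbmol/h.
Fuel reacted = 0.967 × 369 → ξ = 356.8 lbmol/h.
Outlet (n = n₀ + ν ξ):
  C₂H₅OH: 369 − 1(356.8) = 12.18
  O₂: 2143 − 3(356.8) = 1073
  N₂: 8062 (inert)
  CO₂: 0 + 2(356.8) = 713.6
  H₂O: 0 + 3(356.8) = 1070
Total out = 12.18 + 1073 + 8062 + 713.6 + 1070 = 10930 lbmol/h.

10900 lbmol/h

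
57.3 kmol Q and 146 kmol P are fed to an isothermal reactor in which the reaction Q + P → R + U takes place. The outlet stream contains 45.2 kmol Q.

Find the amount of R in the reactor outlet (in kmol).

12.1 kmol

For Q: n = n₀ − 1ξ → 45.2 = 57.3 − 1ξ, giving ξ = 12.1 kmol.
Outlet amounts (n = n₀ + ν ξ):
  Q: 57.3 − 1(12.1) = 45.2
  P: 146 − 1(12.1) = 133.9
  R: 0 + 1(12.1) = 12.1
  U: 0 + 1(12.1) = 12.1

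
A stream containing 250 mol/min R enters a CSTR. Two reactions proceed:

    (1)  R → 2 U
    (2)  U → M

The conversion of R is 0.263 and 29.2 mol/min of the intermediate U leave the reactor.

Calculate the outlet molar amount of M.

102 mol/min

Conversion of R: R consumed = 1ξ₁ = 0.263 × 250 → ξ₁ = 65.75 mol/min.
U balance: n_U = 0 + 2ξ₁ − 1ξ₂ = 29.2 → ξ₂ = (2·65.75 − 29.2)/1 = 102.3 mol/min.
Outlet amounts (n = n₀ + Σ ν·ξ):
  R: 250 − 1(65.75) = 184.2
  U: 0 + 2(65.75) − 1(102.3) = 29.2
  M: 0 + 1(102.3) = 102.3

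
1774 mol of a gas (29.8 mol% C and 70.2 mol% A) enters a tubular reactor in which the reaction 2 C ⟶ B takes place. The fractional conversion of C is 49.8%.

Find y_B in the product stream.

C reacted = 0.498 × 528.7 = 263.3 mol; ν_C = −2, so ξ = 263.3/2 = 131.6 mol.
Outlet amounts (n = n₀ + ν ξ):
  C: 528.7 − 2(131.6) = 265.4
  B: 0 + 1(131.6) = 131.6
  A: 1245 (inert)
Total out = 1642 mol; y_B = 131.6 / 1642 = 0.08015.

0.0801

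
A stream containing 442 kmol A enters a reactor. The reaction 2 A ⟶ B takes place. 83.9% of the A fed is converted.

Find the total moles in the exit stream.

257 kmol

A reacted = 0.839 × 442 = 370.8 kmol; ν_A = −2, so ξ = 370.8/2 = 185.4 kmol.
Outlet amounts (n = n₀ + ν ξ):
  A: 442 − 2(185.4) = 71.16
  B: 0 + 1(185.4) = 185.4
Total out = 71.16 + 185.4 = 256.6 kmol.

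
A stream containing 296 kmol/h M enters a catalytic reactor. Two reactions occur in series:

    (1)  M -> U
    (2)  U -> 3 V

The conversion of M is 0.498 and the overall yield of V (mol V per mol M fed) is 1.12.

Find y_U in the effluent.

0.0714

Conversion of M: M consumed = 1ξ₁ = 0.498 × 296 → ξ₁ = 147.4 kmol/h.
Yield of V: 3ξ₂ / 296 = 1.12 → ξ₂ = 110.5 kmol/h.
Outlet amounts (n = n₀ + Σ ν·ξ):
  M: 296 − 1(147.4) = 148.6
  U: 0 + 1(147.4) − 1(110.5) = 36.9
  V: 0 + 3(110.5) = 331.5
Total out = 517 kmol/h; y_U = 36.9 / 517 = 0.07137.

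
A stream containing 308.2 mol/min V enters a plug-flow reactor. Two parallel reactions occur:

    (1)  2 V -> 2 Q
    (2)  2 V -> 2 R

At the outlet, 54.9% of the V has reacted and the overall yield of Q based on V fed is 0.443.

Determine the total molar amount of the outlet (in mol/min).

308 mol/min

Yield of Q: 2ξ₁ / 308.2 = 0.443 → ξ₁ = 68.27 mol/min.
Conversion of V: 2ξ₁ + 2ξ₂ = 0.549 × 308.2 = 169.2 → ξ₂ = 16.33 mol/min.
Outlet amounts (n = n₀ + Σ ν·ξ):
  V: 308.2 − 2(68.27) − 2(16.33) = 139
  Q: 0 + 2(68.27) = 136.5
  R: 0 + 2(16.33) = 32.67
Total out = 139 + 136.5 + 32.67 = 308.2 mol/min.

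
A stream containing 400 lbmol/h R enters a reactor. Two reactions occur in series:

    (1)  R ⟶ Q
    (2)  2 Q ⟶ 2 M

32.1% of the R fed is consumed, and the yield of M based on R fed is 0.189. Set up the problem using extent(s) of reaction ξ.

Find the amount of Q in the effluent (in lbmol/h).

52.8 lbmol/h

Conversion of R: R consumed = 1ξ₁ = 0.321 × 400 → ξ₁ = 128.4 lbmol/h.
Yield of M: 2ξ₂ / 400 = 0.189 → ξ₂ = 37.8 lbmol/h.
Outlet amounts (n = n₀ + Σ ν·ξ):
  R: 400 − 1(128.4) = 271.6
  Q: 0 + 1(128.4) − 2(37.8) = 52.8
  M: 0 + 2(37.8) = 75.6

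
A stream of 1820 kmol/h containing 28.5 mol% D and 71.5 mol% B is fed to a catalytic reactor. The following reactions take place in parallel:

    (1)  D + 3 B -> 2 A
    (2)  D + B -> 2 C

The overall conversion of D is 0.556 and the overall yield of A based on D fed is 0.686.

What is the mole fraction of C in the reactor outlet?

0.151

Yield of A: 2ξ₁ / 518.7 = 0.686 → ξ₁ = 177.9 kmol/h.
Conversion of D: 1ξ₁ + 1ξ₂ = 0.556 × 518.7 = 288.4 → ξ₂ = 110.5 kmol/h.
Outlet amounts (n = n₀ + Σ ν·ξ):
  D: 518.7 − 1(177.9) − 1(110.5) = 230.3
  B: 1301 − 3(177.9) − 1(110.5) = 657.1
  A: 0 + 2(177.9) = 355.8
  C: 0 + 2(110.5) = 221
Total out = 1464 kmol/h; y_C = 221 / 1464 = 0.1509.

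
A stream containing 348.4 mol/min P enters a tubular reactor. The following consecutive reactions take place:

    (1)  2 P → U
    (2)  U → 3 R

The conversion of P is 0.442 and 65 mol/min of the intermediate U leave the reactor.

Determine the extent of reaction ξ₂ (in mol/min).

Conversion of P: P consumed = 2ξ₁ = 0.442 × 348.4 → ξ₁ = 77 mol/min.
U balance: n_U = 0 + 1ξ₁ − 1ξ₂ = 65 → ξ₂ = (1·77 − 65)/1 = 12 mol/min.
Outlet amounts (n = n₀ + Σ ν·ξ):
  P: 348.4 − 2(77) = 194.4
  U: 0 + 1(77) − 1(12) = 65
  R: 0 + 3(12) = 35.99

ξ₂ = 12 mol/min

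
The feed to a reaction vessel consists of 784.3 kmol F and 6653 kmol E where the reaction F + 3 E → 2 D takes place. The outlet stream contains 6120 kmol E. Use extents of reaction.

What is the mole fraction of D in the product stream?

For E: n = n₀ − 3ξ → 6120 = 6653 − 3ξ, giving ξ = 177.7 kmol.
Outlet amounts (n = n₀ + ν ξ):
  F: 784.3 − 1(177.7) = 606.6
  E: 6653 − 3(177.7) = 6120
  D: 0 + 2(177.7) = 355.3
Total out = 7082 kmol; y_D = 355.3 / 7082 = 0.05017.

0.0502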